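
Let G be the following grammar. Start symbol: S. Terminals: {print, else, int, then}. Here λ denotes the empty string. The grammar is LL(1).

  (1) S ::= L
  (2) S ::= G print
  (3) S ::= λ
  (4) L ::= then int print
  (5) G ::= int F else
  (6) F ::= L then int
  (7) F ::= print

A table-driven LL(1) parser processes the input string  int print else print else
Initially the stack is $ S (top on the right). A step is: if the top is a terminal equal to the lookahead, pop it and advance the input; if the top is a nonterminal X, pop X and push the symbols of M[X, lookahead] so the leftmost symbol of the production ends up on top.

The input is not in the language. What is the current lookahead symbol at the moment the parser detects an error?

     Stack               Input                        Action
  1  $ S                 int print else print else $  expand S ::= G print
  2  $ print G           int print else print else $  expand G ::= int F else
  3  $ print else F int  int print else print else $  match int
  4  $ print else F      print else print else $      expand F ::= print
  5  $ print else print  print else print else $      match print
  6  $ print else        else print else $            match else
  7  $ print             print else $                 match print
  8  $                   else $                       error: stack empty but input remains

else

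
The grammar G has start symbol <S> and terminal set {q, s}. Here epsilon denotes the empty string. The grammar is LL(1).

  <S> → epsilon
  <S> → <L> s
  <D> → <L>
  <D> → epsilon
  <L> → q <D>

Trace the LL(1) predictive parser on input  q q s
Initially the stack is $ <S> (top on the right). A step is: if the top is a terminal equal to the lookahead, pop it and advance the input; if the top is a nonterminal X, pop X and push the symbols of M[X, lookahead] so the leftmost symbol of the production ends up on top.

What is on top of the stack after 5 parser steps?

step 1: stack=$ <S>  input=q q s $  — expand <S> → <L> s
step 2: stack=$ s <L>  input=q q s $  — expand <L> → q <D>
step 3: stack=$ s <D> q  input=q q s $  — match q
step 4: stack=$ s <D>  input=q s $  — expand <D> → <L>
step 5: stack=$ s <L>  input=q s $  — expand <L> → q <D>
Stack after step 5: $ s <D> q (top = q).

q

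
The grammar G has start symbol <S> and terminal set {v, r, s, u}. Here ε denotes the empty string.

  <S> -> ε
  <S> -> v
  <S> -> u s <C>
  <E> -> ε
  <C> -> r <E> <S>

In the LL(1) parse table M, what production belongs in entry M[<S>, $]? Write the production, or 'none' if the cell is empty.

FIRST(<S>) = {ε, u, v}
FIRST(<E>) = {ε}
FIRST(<C>) = {r}
FOLLOW(<S>) includes $ since <S> is the start symbol.
FOLLOW(<S>): in <C>->r <E> <S>, the suffix after <S> is empty, so FOLLOW(<S>) ⊇ FOLLOW(<C>) = {$}. Thus FOLLOW(<S>) = {$}.
FOLLOW(<C>): in <S>->u s <C>, the suffix after <C> is empty, so FOLLOW(<C>) ⊇ FOLLOW(<S>) = {$}. Thus FOLLOW(<C>) = {$}.
For <S> -> ε: FIRST(ε) = {ε}, so it goes in M[<S>, t] for t ∈ {}; since ε ∈ FIRST, also for every t ∈ FOLLOW(<S>) = {$}.
For <S> -> v: FIRST(v) = {v}, so it goes in M[<S>, t] for t ∈ {v}.
For <S> -> u s <C>: FIRST(u s <C>) = {u}, so it goes in M[<S>, t] for t ∈ {u}.

<S> -> ε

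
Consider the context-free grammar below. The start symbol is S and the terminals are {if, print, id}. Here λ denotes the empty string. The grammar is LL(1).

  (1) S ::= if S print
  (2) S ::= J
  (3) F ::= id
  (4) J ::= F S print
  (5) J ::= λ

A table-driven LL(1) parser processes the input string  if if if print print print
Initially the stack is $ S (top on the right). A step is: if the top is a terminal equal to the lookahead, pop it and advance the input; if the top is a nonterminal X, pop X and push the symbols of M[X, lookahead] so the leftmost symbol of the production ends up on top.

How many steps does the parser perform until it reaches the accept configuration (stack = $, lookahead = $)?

11

      Stack                     Input                         Action
   1  $ S                       if if if print print print $  expand S ::= if S print
   2  $ print S if              if if if print print print $  match if
   3  $ print S                 if if print print print $     expand S ::= if S print
   4  $ print print S if        if if print print print $     match if
   5  $ print print S           if print print print $        expand S ::= if S print
   6  $ print print print S if  if print print print $        match if
   7  $ print print print S     print print print $           expand S ::= J
   8  $ print print print J     print print print $           expand J ::= λ
   9  $ print print print       print print print $           match print
  10  $ print print             print print $                 match print
  11  $ print                   print $                       match print
Accept reached after 11 steps.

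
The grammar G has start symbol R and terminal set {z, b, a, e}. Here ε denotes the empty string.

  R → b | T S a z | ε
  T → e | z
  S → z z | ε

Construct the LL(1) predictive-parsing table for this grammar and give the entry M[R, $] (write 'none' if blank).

FIRST(T): from T→e we get {e}; from T→z we get {z}. So FIRST(T) = {e, z}.
FIRST(S): from S→z z we get {z}; from S→ε we get {ε}. So FIRST(S) = {ε, z}.
FIRST(R): from R→b we get {b}; from R→T S a z we get {e, z}; from R→ε we get {ε}. So FIRST(R) = {ε, b, e, z}.
FOLLOW(R) includes $ since R is the start symbol.
FOLLOW(R): R appears on no right-hand side. Thus FOLLOW(R) = {$}.
For R → b: FIRST(b) = {b}, so it goes in M[R, t] for t ∈ {b}.
For R → T S a z: FIRST(T S a z) = {e, z}, so it goes in M[R, t] for t ∈ {e, z}.
For R → ε: FIRST(ε) = {ε}, so it goes in M[R, t] for t ∈ {}; since ε ∈ FIRST, also for every t ∈ FOLLOW(R) = {$}.

R → ε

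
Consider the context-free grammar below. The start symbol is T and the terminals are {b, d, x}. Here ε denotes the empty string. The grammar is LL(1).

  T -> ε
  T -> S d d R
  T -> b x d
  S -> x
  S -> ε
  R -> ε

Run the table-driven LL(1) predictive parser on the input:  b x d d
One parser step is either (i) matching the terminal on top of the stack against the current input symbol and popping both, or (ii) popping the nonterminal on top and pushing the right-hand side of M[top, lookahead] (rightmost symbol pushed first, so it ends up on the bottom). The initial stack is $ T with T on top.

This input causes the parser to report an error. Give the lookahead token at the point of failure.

step 1: stack=$ T  input=b x d d $  — expand T -> b x d
step 2: stack=$ d x b  input=b x d d $  — match b
step 3: stack=$ d x  input=x d d $  — match x
step 4: stack=$ d  input=d d $  — match d
step 5: stack=$  input=d $  — error: stack empty but input remains

d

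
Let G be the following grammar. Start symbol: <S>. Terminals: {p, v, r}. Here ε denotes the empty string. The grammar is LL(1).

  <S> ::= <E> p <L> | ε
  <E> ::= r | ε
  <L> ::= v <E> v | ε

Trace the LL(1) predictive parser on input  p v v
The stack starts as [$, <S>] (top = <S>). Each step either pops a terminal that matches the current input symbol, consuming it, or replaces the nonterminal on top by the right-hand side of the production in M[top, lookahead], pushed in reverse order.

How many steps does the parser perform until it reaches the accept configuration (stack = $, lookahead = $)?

     Stack        Input    Action
  1  $ <S>        p v v $  expand <S> ::= <E> p <L>
  2  $ <L> p <E>  p v v $  expand <E> ::= ε
  3  $ <L> p      p v v $  match p
  4  $ <L>        v v $    expand <L> ::= v <E> v
  5  $ v <E> v    v v $    match v
  6  $ v <E>      v $      expand <E> ::= ε
  7  $ v          v $      match v
Accept reached after 7 steps.

7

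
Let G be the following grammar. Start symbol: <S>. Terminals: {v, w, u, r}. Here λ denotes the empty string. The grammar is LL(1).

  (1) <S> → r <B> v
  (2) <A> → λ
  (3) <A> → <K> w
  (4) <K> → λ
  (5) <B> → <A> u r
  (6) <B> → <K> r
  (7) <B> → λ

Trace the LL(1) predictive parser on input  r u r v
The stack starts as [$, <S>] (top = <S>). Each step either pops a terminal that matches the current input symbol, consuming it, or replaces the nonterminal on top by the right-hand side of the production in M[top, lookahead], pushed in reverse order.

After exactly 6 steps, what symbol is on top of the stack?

v

     Stack        Input      Action
  1  $ <S>        r u r v $  expand <S> → r <B> v
  2  $ v <B> r    r u r v $  match r
  3  $ v <B>      u r v $    expand <B> → <A> u r
  4  $ v r u <A>  u r v $    expand <A> → λ
  5  $ v r u      u r v $    match u
  6  $ v r        r v $      match r
Stack after step 6: $ v (top = v).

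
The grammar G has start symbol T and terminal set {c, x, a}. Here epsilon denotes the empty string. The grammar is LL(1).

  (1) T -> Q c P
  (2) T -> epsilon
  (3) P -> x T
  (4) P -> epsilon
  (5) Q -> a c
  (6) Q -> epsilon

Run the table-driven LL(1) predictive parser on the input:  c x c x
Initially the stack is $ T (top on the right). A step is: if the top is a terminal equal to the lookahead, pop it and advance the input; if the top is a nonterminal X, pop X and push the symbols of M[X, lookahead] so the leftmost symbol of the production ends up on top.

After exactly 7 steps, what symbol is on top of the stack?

c

step 1: stack=$ T  input=c x c x $  — expand T -> Q c P
step 2: stack=$ P c Q  input=c x c x $  — expand Q -> epsilon
step 3: stack=$ P c  input=c x c x $  — match c
step 4: stack=$ P  input=x c x $  — expand P -> x T
step 5: stack=$ T x  input=x c x $  — match x
step 6: stack=$ T  input=c x $  — expand T -> Q c P
step 7: stack=$ P c Q  input=c x $  — expand Q -> epsilon
Stack after step 7: $ P c (top = c).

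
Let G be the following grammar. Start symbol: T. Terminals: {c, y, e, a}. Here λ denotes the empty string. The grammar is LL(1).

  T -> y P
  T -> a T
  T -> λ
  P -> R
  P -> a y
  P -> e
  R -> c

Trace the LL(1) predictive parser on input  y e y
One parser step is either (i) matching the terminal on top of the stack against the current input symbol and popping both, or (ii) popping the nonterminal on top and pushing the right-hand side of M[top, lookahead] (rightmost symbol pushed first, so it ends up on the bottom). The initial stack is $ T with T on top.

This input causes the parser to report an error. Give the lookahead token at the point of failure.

step 1: stack=$ T  input=y e y $  — expand T -> y P
step 2: stack=$ P y  input=y e y $  — match y
step 3: stack=$ P  input=e y $  — expand P -> e
step 4: stack=$ e  input=e y $  — match e
step 5: stack=$  input=y $  — error: stack empty but input remains

y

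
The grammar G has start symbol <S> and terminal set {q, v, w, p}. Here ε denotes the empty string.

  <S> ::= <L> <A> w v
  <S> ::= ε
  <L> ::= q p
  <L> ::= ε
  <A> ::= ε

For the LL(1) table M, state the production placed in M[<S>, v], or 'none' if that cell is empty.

none

FIRST(<L>) = {ε, q}
FIRST(<A>) = {ε}
FIRST(<S>) = {ε, q, w}  (via <L> <A> w v)
FOLLOW(<S>) includes $ since <S> is the start symbol.
FOLLOW(<S>): <S> appears on no right-hand side. Thus FOLLOW(<S>) = {$}.
For <S> ::= <L> <A> w v: FIRST(<L> <A> w v) = {q, w}, so it goes in M[<S>, t] for t ∈ {q, w}.
For <S> ::= ε: FIRST(ε) = {ε}, so it goes in M[<S>, t] for t ∈ {}; since ε ∈ FIRST, also for every t ∈ FOLLOW(<S>) = {$}.
None of these place a production in M[<S>, v].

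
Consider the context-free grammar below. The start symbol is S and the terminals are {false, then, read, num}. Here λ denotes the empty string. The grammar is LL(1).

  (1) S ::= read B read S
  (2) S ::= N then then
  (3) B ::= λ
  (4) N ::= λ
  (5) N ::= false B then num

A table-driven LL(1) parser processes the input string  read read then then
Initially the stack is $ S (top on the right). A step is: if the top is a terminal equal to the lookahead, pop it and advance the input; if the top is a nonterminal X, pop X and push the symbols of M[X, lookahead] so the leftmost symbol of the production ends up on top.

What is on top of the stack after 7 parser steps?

     Stack            Input                  Action
  1  $ S              read read then then $  expand S ::= read B read S
  2  $ S read B read  read read then then $  match read
  3  $ S read B       read then then $       expand B ::= λ
  4  $ S read         read then then $       match read
  5  $ S              then then $            expand S ::= N then then
  6  $ then then N    then then $            expand N ::= λ
  7  $ then then      then then $            match then
Stack after step 7: $ then (top = then).

then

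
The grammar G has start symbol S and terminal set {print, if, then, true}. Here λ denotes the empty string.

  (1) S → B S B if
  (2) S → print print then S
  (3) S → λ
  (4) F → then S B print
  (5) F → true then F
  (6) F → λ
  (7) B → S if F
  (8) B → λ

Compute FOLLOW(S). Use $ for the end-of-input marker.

FIRST(F): from F→then S B print we get {then}; from F→true then F we get {true}; from F→λ we get {λ}. So FIRST(F) = {λ, then, true}.
FIRST(S): from S→B S B if we get {if, print}; from S→print print then S we get {print}; from S→λ we get {λ}. So FIRST(S) = {λ, if, print}.
FIRST(B): from B→S if F we get {if, print}; from B→λ we get {λ}. So FIRST(B) = {λ, if, print}.
FOLLOW(S) includes $ since S is the start symbol.
FOLLOW(S): in S→B S B if, S is followed by B if with FIRST {if, print}; in S→print print then S, the suffix after S is empty (adds nothing new); in F→then S B print, S is followed by B print with FIRST {if, print}; in B→S if F, S is followed by if F with FIRST {if}. Thus FOLLOW(S) = {$, if, print}.
FOLLOW(B): in S→B S B if (occurrence 1), B is followed by S B if with FIRST {if, print}; in S→B S B if (occurrence 2), B is followed by if with FIRST {if}; in F→then S B print, B is followed by print with FIRST {print}. Thus FOLLOW(B) = {if, print}.
FOLLOW(F): in F→true then F, the suffix after F is empty (adds nothing new); in B→S if F, the suffix after F is empty, so FOLLOW(F) ⊇ FOLLOW(B) = {if, print}. Thus FOLLOW(F) = {if, print}.

{$, if, print}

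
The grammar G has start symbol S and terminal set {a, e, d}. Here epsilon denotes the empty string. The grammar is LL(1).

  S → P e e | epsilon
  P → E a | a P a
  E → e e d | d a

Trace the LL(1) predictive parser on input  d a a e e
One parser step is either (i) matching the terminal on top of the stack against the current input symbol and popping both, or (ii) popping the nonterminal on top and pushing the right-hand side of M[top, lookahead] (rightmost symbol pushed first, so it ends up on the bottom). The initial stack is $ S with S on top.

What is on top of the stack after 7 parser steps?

e

step 1: stack=$ S  input=d a a e e $  — expand S → P e e
step 2: stack=$ e e P  input=d a a e e $  — expand P → E a
step 3: stack=$ e e a E  input=d a a e e $  — expand E → d a
step 4: stack=$ e e a a d  input=d a a e e $  — match d
step 5: stack=$ e e a a  input=a a e e $  — match a
step 6: stack=$ e e a  input=a e e $  — match a
step 7: stack=$ e e  input=e e $  — match e
Stack after step 7: $ e (top = e).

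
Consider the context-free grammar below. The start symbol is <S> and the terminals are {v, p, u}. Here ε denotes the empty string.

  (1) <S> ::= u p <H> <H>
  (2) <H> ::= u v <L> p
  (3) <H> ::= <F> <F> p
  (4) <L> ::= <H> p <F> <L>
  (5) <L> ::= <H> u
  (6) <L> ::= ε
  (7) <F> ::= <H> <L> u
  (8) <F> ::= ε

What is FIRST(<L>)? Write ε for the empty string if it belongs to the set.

FIRST(<S>) = {u}
FIRST(<H>) = {p, u}  (via <F> <F> p)
FIRST(<L>) = {ε, p, u}  (via <H> p <F> <L>, <H> u)
FIRST(<F>) = {ε, p, u}  (via <H> <L> u)

{ε, p, u}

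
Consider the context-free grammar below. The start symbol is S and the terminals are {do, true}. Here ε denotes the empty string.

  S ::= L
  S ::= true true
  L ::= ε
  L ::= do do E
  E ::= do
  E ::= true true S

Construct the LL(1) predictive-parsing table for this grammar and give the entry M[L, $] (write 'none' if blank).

FIRST(L) = {ε, do}
FIRST(E) = {do, true}
FIRST(S) = {ε, do, true}  (via L)
FOLLOW(S) includes $ since S is the start symbol.
FOLLOW(S): in E::=true true S, the suffix after S is empty, so FOLLOW(S) ⊇ FOLLOW(E) = {$}. Thus FOLLOW(S) = {$}.
FOLLOW(L): in S::=L, the suffix after L is empty, so FOLLOW(L) ⊇ FOLLOW(S) = {$}. Thus FOLLOW(L) = {$}.
For L ::= ε: FIRST(ε) = {ε}, so it goes in M[L, t] for t ∈ {}; since ε ∈ FIRST, also for every t ∈ FOLLOW(L) = {$}.
For L ::= do do E: FIRST(do do E) = {do}, so it goes in M[L, t] for t ∈ {do}.

L ::= ε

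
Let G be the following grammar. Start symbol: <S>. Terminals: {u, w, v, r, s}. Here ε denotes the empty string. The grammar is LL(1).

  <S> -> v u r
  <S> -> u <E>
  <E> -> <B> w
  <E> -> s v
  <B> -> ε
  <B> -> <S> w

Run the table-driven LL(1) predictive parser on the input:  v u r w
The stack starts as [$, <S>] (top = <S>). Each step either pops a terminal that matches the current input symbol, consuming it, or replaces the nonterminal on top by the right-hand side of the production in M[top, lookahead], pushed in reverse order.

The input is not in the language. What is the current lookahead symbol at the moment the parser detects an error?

w

     Stack    Input      Action
  1  $ <S>    v u r w $  expand <S> -> v u r
  2  $ r u v  v u r w $  match v
  3  $ r u    u r w $    match u
  4  $ r      r w $      match r
  5  $        w $        error: stack empty but input remains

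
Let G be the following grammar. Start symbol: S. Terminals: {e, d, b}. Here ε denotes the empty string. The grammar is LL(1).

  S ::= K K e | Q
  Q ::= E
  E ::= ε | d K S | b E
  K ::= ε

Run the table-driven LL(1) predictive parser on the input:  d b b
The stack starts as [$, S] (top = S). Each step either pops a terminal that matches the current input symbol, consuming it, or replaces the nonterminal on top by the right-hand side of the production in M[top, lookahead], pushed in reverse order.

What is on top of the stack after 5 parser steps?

S

     Stack    Input    Action
  1  $ S      d b b $  expand S ::= Q
  2  $ Q      d b b $  expand Q ::= E
  3  $ E      d b b $  expand E ::= d K S
  4  $ S K d  d b b $  match d
  5  $ S K    b b $    expand K ::= ε
Stack after step 5: $ S (top = S).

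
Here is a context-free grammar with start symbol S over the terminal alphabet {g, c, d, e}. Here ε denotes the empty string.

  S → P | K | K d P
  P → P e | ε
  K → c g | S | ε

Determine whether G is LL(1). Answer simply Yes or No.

No

FIRST(S) = {ε, c, d, e}
FIRST(P) = {ε, e}
FIRST(K) = {ε, c, d, e}
FOLLOW(S) = {$, d}
FOLLOW(P) = {$, d, e}
FOLLOW(K) = {$, d}
Cell M[K, $] receives both K → S and K → ε — the grammar is not LL(1).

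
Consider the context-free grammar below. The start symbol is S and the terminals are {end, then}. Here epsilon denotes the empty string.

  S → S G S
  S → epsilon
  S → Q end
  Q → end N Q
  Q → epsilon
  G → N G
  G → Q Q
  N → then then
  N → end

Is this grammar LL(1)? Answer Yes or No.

No

FIRST(S) = {epsilon, end, then}
FIRST(Q) = {epsilon, end}
FIRST(G) = {epsilon, end, then}
FIRST(N) = {end, then}
FOLLOW(S) = {$, end, then}
FOLLOW(Q) = {$, end, then}
FOLLOW(G) = {$, end, then}
FOLLOW(N) = {$, end, then}
Cell M[G, end] receives both G → N G and G → Q Q — the grammar is not LL(1).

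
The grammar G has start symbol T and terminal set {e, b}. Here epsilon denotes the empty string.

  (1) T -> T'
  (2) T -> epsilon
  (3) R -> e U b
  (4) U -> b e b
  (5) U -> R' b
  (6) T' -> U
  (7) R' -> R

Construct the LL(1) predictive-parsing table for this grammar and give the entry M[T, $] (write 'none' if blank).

FIRST(R): from R->e U b we get {e}. So FIRST(R) = {e}.
FIRST(R'): from R'->R we get {e}. So FIRST(R') = {e}.
FIRST(U): from U->b e b we get {b}; from U->R' b we get {e}. So FIRST(U) = {b, e}.
FIRST(T'): from T'->U we get {b, e}. So FIRST(T') = {b, e}.
FIRST(T): from T->T' we get {b, e}; from T->epsilon we get {epsilon}. So FIRST(T) = {epsilon, b, e}.
FOLLOW(T) includes $ since T is the start symbol.
FOLLOW(T): T appears on no right-hand side. Thus FOLLOW(T) = {$}.
For T -> T': FIRST(T') = {b, e}, so it goes in M[T, t] for t ∈ {b, e}.
For T -> epsilon: FIRST(epsilon) = {epsilon}, so it goes in M[T, t] for t ∈ {}; since epsilon ∈ FIRST, also for every t ∈ FOLLOW(T) = {$}.

T -> epsilon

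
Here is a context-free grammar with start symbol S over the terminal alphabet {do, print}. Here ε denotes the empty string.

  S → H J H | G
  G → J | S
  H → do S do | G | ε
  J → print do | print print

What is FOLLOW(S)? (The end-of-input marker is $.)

{$, do, print}

FIRST(J) = {print}
FIRST(S) = {do, print}  (via H J H, G)
FIRST(G) = {do, print}  (via J, S)
FIRST(H) = {ε, do, print}  (via G)
FOLLOW(S) includes $ since S is the start symbol.
FOLLOW(S): in G→S, the suffix after S is empty, so FOLLOW(S) ⊇ FOLLOW(G) = {$, do, print}; in H→do S do, S is followed by do with FIRST {do}. Thus FOLLOW(S) = {$, do, print}.
FOLLOW(H): in S→H J H (occurrence 1), H is followed by J H with FIRST {print}; in S→H J H (occurrence 2), the suffix after H is empty, so FOLLOW(H) ⊇ FOLLOW(S) = {$, do, print}. Thus FOLLOW(H) = {$, do, print}.
FOLLOW(G): in S→G, the suffix after G is empty, so FOLLOW(G) ⊇ FOLLOW(S) = {$, do, print}; in H→G, the suffix after G is empty, so FOLLOW(G) ⊇ FOLLOW(H) = {$, do, print}. Thus FOLLOW(G) = {$, do, print}.
FOLLOW(J): in S→H J H, J is followed by H with FIRST {ε, do, print}; in S→H J H, the suffix after J is nullable, so FOLLOW(J) ⊇ FOLLOW(S) = {$, do, print}; in G→J, the suffix after J is empty, so FOLLOW(J) ⊇ FOLLOW(G) = {$, do, print}. Thus FOLLOW(J) = {$, do, print}.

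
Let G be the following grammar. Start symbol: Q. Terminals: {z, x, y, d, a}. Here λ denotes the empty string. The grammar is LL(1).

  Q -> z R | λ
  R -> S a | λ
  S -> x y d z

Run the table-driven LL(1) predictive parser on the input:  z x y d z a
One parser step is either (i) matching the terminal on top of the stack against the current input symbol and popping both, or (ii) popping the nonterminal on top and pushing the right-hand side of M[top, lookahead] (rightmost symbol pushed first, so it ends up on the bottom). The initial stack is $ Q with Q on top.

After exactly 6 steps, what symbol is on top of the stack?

step 1: stack=$ Q  input=z x y d z a $  — expand Q -> z R
step 2: stack=$ R z  input=z x y d z a $  — match z
step 3: stack=$ R  input=x y d z a $  — expand R -> S a
step 4: stack=$ a S  input=x y d z a $  — expand S -> x y d z
step 5: stack=$ a z d y x  input=x y d z a $  — match x
step 6: stack=$ a z d y  input=y d z a $  — match y
Stack after step 6: $ a z d (top = d).

d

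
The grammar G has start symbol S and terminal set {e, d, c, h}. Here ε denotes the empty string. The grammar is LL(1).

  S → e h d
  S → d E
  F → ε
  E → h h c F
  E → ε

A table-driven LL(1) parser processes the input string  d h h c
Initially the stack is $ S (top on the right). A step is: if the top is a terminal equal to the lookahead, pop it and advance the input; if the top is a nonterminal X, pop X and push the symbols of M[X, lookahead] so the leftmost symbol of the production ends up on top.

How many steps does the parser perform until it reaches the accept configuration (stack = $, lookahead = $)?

7

     Stack      Input      Action
  1  $ S        d h h c $  expand S → d E
  2  $ E d      d h h c $  match d
  3  $ E        h h c $    expand E → h h c F
  4  $ F c h h  h h c $    match h
  5  $ F c h    h c $      match h
  6  $ F c      c $        match c
  7  $ F        $          expand F → ε
Accept reached after 7 steps.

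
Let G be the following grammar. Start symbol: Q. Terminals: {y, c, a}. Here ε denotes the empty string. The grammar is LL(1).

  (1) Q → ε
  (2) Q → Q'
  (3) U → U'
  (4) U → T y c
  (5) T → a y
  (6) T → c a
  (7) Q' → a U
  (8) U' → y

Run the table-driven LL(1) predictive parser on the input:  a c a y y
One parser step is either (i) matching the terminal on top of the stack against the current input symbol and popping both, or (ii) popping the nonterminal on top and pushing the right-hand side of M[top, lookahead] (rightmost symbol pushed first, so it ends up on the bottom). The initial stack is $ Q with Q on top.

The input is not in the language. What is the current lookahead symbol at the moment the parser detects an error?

y

     Stack      Input        Action
  1  $ Q        a c a y y $  expand Q → Q'
  2  $ Q'       a c a y y $  expand Q' → a U
  3  $ U a      a c a y y $  match a
  4  $ U        c a y y $    expand U → T y c
  5  $ c y T    c a y y $    expand T → c a
  6  $ c y a c  c a y y $    match c
  7  $ c y a    a y y $      match a
  8  $ c y      y y $        match y
  9  $ c        y $          error: top is terminal c but lookahead is y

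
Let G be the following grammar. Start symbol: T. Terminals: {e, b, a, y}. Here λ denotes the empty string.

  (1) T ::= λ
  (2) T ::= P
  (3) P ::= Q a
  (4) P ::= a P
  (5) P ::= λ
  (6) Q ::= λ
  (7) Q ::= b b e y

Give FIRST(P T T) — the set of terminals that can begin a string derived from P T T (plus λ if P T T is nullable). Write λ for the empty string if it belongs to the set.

FIRST(Q): from Q::=λ we get {λ}; from Q::=b b e y we get {b}. So FIRST(Q) = {λ, b}.
FIRST(P): from P::=Q a we get {a, b}; from P::=a P we get {a}; from P::=λ we get {λ}. So FIRST(P) = {λ, a, b}.
FIRST(T): from T::=λ we get {λ}; from T::=P we get {λ, a, b}. So FIRST(T) = {λ, a, b}.
FIRST(P T T): take FIRST of each symbol in turn, carrying on past any symbol whose FIRST contains λ; result {λ, a, b}.

{λ, a, b}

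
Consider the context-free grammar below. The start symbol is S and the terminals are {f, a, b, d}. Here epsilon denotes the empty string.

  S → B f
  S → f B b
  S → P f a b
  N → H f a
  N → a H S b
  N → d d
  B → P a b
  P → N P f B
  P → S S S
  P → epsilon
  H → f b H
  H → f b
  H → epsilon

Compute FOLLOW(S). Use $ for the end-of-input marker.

{$, a, b, d, f}

FIRST(H): from H→f b H we get {f}; from H→f b we get {f}; from H→epsilon we get {epsilon}. So FIRST(H) = {epsilon, f}.
FIRST(N): from N→H f a we get {f}; from N→a H S b we get {a}; from N→d d we get {d}. So FIRST(N) = {a, d, f}.
FIRST(S): from S→B f we get {a, d, f}; from S→f B b we get {f}; from S→P f a b we get {a, d, f}. So FIRST(S) = {a, d, f}.
FIRST(P): from P→N P f B we get {a, d, f}; from P→S S S we get {a, d, f}; from P→epsilon we get {epsilon}. So FIRST(P) = {epsilon, a, d, f}.
FIRST(B): from B→P a b we get {a, d, f}. So FIRST(B) = {a, d, f}.
FOLLOW(S) includes $ since S is the start symbol.
FOLLOW(N): in P→N P f B, N is followed by P f B with FIRST {a, d, f}. Thus FOLLOW(N) = {a, d, f}.
FOLLOW(P): in S→P f a b, P is followed by f a b with FIRST {f}; in B→P a b, P is followed by a b with FIRST {a}; in P→N P f B, P is followed by f B with FIRST {f}. Thus FOLLOW(P) = {a, f}.
FOLLOW(S): in N→a H S b, S is followed by b with FIRST {b}; in P→S S S (occurrence 1), S is followed by S S with FIRST {a, d, f}; in P→S S S (occurrence 2), S is followed by S with FIRST {a, d, f}; in P→S S S (occurrence 3), the suffix after S is empty, so FOLLOW(S) ⊇ FOLLOW(P) = {a, f}. Thus FOLLOW(S) = {$, a, b, d, f}.
FOLLOW(B): in S→B f, B is followed by f with FIRST {f}; in S→f B b, B is followed by b with FIRST {b}; in P→N P f B, the suffix after B is empty, so FOLLOW(B) ⊇ FOLLOW(P) = {a, f}. Thus FOLLOW(B) = {a, b, f}.
FOLLOW(H): in N→H f a, H is followed by f a with FIRST {f}; in N→a H S b, H is followed by S b with FIRST {a, d, f}; in H→f b H, the suffix after H is empty (adds nothing new). Thus FOLLOW(H) = {a, d, f}.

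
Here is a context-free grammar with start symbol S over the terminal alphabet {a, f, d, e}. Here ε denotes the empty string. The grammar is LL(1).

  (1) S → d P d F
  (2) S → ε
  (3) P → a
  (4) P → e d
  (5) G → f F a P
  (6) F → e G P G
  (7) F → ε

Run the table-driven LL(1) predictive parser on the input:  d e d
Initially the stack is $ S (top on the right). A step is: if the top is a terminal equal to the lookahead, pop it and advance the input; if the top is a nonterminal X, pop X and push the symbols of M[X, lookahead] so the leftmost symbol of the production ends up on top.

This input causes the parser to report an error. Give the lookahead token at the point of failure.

$

step 1: stack=$ S  input=d e d $  — expand S → d P d F
step 2: stack=$ F d P d  input=d e d $  — match d
step 3: stack=$ F d P  input=e d $  — expand P → e d
step 4: stack=$ F d d e  input=e d $  — match e
step 5: stack=$ F d d  input=d $  — match d
step 6: stack=$ F d  input=$  — error: top is terminal d but lookahead is $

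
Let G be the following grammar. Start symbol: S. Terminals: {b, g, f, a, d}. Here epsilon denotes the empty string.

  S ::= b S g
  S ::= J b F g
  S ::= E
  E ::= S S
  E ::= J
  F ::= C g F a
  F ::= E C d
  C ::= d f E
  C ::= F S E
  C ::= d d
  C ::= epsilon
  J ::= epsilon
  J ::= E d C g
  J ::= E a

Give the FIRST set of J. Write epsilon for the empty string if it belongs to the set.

FIRST(S): from S::=b S g we get {b}; from S::=J b F g we get {a, b, d}; from S::=E we get {epsilon, a, b, d}. So FIRST(S) = {epsilon, a, b, d}.
FIRST(E): from E::=S S we get {epsilon, a, b, d}; from E::=J we get {epsilon, a, b, d}. So FIRST(E) = {epsilon, a, b, d}.
FIRST(J): from J::=epsilon we get {epsilon}; from J::=E d C g we get {a, b, d}; from J::=E a we get {a, b, d}. So FIRST(J) = {epsilon, a, b, d}.
FIRST(F): from F::=C g F a we get {a, b, d, g}; from F::=E C d we get {a, b, d, g}. So FIRST(F) = {a, b, d, g}.
FIRST(C): from C::=d f E we get {d}; from C::=F S E we get {a, b, d, g}; from C::=d d we get {d}; from C::=epsilon we get {epsilon}. So FIRST(C) = {epsilon, a, b, d, g}.

{epsilon, a, b, d}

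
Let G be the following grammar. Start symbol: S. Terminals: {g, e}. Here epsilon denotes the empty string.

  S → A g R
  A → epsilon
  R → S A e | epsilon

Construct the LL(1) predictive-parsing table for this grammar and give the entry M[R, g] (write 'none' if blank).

R → S A e

FIRST(A): from A→epsilon we get {epsilon}. So FIRST(A) = {epsilon}.
FIRST(S): from S→A g R we get {g}. So FIRST(S) = {g}.
FIRST(R): from R→S A e we get {g}; from R→epsilon we get {epsilon}. So FIRST(R) = {epsilon, g}.
FOLLOW(S) includes $ since S is the start symbol.
FOLLOW(S): in R→S A e, S is followed by A e with FIRST {e}. Thus FOLLOW(S) = {$, e}.
FOLLOW(R): in S→A g R, the suffix after R is empty, so FOLLOW(R) ⊇ FOLLOW(S) = {$, e}. Thus FOLLOW(R) = {$, e}.
For R → S A e: FIRST(S A e) = {g}, so it goes in M[R, t] for t ∈ {g}.
For R → epsilon: FIRST(epsilon) = {epsilon}, so it goes in M[R, t] for t ∈ {}; since epsilon ∈ FIRST, also for every t ∈ FOLLOW(R) = {$, e}.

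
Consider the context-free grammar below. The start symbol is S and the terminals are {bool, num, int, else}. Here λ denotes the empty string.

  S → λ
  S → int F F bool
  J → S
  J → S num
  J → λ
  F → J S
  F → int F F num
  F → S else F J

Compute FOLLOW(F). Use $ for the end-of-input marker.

FIRST(S) = {λ, int}
FIRST(J) = {λ, int, num}  (via S, S num)
FIRST(F) = {λ, else, int, num}  (via J S, S else F J)
FOLLOW(S) includes $ since S is the start symbol.
FOLLOW(F): in S→int F F bool (occurrence 1), F is followed by F bool with FIRST {bool, else, int, num}; in S→int F F bool (occurrence 2), F is followed by bool with FIRST {bool}; in F→int F F num (occurrence 1), F is followed by F num with FIRST {else, int, num}; in F→int F F num (occurrence 2), F is followed by num with FIRST {num}; in F→S else F J, F is followed by J with FIRST {λ, int, num}; in F→S else F J, the suffix after F is nullable (adds nothing new). Thus FOLLOW(F) = {bool, else, int, num}.
FOLLOW(J): in F→J S, J is followed by S with FIRST {λ, int}; in F→J S, the suffix after J is nullable, so FOLLOW(J) ⊇ FOLLOW(F) = {bool, else, int, num}; in F→S else F J, the suffix after J is empty, so FOLLOW(J) ⊇ FOLLOW(F) = {bool, else, int, num}. Thus FOLLOW(J) = {bool, else, int, num}.
FOLLOW(S): in J→S, the suffix after S is empty, so FOLLOW(S) ⊇ FOLLOW(J) = {bool, else, int, num}; in J→S num, S is followed by num with FIRST {num}; in F→J S, the suffix after S is empty, so FOLLOW(S) ⊇ FOLLOW(F) = {bool, else, int, num}; in F→S else F J, S is followed by else F J with FIRST {else}. Thus FOLLOW(S) = {$, bool, else, int, num}.

{bool, else, int, num}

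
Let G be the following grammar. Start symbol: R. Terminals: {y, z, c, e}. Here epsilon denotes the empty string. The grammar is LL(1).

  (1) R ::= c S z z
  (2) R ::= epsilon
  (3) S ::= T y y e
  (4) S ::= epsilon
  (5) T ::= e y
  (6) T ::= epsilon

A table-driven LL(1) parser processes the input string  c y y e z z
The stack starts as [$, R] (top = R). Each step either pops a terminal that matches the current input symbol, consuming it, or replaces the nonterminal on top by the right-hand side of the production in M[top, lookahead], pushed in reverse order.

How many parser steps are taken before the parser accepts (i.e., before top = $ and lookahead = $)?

step 1: stack=$ R  input=c y y e z z $  — expand R ::= c S z z
step 2: stack=$ z z S c  input=c y y e z z $  — match c
step 3: stack=$ z z S  input=y y e z z $  — expand S ::= T y y e
step 4: stack=$ z z e y y T  input=y y e z z $  — expand T ::= epsilon
step 5: stack=$ z z e y y  input=y y e z z $  — match y
step 6: stack=$ z z e y  input=y e z z $  — match y
step 7: stack=$ z z e  input=e z z $  — match e
step 8: stack=$ z z  input=z z $  — match z
step 9: stack=$ z  input=z $  — match z
Accept reached after 9 steps.

9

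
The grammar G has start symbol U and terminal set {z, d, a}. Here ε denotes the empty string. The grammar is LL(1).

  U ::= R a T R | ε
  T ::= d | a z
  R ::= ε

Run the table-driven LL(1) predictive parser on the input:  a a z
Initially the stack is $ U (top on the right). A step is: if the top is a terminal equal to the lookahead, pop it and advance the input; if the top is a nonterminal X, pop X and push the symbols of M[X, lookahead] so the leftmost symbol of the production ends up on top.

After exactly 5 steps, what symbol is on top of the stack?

z

     Stack      Input    Action
  1  $ U        a a z $  expand U ::= R a T R
  2  $ R T a R  a a z $  expand R ::= ε
  3  $ R T a    a a z $  match a
  4  $ R T      a z $    expand T ::= a z
  5  $ R z a    a z $    match a
Stack after step 5: $ R z (top = z).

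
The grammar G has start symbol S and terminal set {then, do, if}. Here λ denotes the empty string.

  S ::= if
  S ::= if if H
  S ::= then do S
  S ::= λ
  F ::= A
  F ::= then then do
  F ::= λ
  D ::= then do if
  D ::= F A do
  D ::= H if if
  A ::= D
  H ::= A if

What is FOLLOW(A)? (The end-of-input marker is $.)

{do, if, then}

FIRST(S): from S::=if we get {if}; from S::=if if H we get {if}; from S::=then do S we get {then}; from S::=λ we get {λ}. So FIRST(S) = {λ, if, then}.
FIRST(F): from F::=A we get {then}; from F::=then then do we get {then}; from F::=λ we get {λ}. So FIRST(F) = {λ, then}.
FIRST(D): from D::=then do if we get {then}; from D::=F A do we get {then}; from D::=H if if we get {then}. So FIRST(D) = {then}.
FIRST(A): from A::=D we get {then}. So FIRST(A) = {then}.
FIRST(H): from H::=A if we get {then}. So FIRST(H) = {then}.
FOLLOW(S) includes $ since S is the start symbol.
FOLLOW(S): in S::=then do S, the suffix after S is empty (adds nothing new). Thus FOLLOW(S) = {$}.
FOLLOW(F): in D::=F A do, F is followed by A do with FIRST {then}. Thus FOLLOW(F) = {then}.
FOLLOW(A): in F::=A, the suffix after A is empty, so FOLLOW(A) ⊇ FOLLOW(F) = {then}; in D::=F A do, A is followed by do with FIRST {do}; in H::=A if, A is followed by if with FIRST {if}. Thus FOLLOW(A) = {do, if, then}.
FOLLOW(D): in A::=D, the suffix after D is empty, so FOLLOW(D) ⊇ FOLLOW(A) = {do, if, then}. Thus FOLLOW(D) = {do, if, then}.
FOLLOW(H): in S::=if if H, the suffix after H is empty, so FOLLOW(H) ⊇ FOLLOW(S) = {$}; in D::=H if if, H is followed by if if with FIRST {if}. Thus FOLLOW(H) = {$, if}.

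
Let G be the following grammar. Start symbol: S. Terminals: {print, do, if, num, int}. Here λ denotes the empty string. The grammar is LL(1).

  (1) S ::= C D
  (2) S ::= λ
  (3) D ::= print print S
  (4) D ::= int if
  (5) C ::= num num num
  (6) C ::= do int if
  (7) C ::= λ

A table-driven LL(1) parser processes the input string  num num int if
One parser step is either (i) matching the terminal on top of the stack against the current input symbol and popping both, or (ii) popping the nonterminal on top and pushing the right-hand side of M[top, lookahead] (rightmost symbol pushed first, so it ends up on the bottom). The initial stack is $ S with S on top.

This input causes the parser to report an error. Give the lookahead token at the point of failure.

     Stack            Input             Action
  1  $ S              num num int if $  expand S ::= C D
  2  $ D C            num num int if $  expand C ::= num num num
  3  $ D num num num  num num int if $  match num
  4  $ D num num      num int if $      match num
  5  $ D num          int if $          error: top is terminal num but lookahead is int

int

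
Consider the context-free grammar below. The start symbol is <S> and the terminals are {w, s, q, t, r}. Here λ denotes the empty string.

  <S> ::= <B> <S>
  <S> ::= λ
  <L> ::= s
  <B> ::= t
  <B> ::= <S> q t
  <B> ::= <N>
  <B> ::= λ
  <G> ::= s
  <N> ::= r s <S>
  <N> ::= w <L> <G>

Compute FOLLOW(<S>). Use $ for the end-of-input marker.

FIRST(<L>): from <L>::=s we get {s}. So FIRST(<L>) = {s}.
FIRST(<G>): from <G>::=s we get {s}. So FIRST(<G>) = {s}.
FIRST(<N>): from <N>::=r s <S> we get {r}; from <N>::=w <L> <G> we get {w}. So FIRST(<N>) = {r, w}.
FIRST(<S>): from <S>::=<B> <S> we get {λ, q, r, t, w}; from <S>::=λ we get {λ}. So FIRST(<S>) = {λ, q, r, t, w}.
FIRST(<B>): from <B>::=t we get {t}; from <B>::=<S> q t we get {q, r, t, w}; from <B>::=<N> we get {r, w}; from <B>::=λ we get {λ}. So FIRST(<B>) = {λ, q, r, t, w}.
FOLLOW(<S>) includes $ since <S> is the start symbol.
FOLLOW(<L>): in <N>::=w <L> <G>, <L> is followed by <G> with FIRST {s}. Thus FOLLOW(<L>) = {s}.
FOLLOW(<S>): in <S>::=<B> <S>, the suffix after <S> is empty (adds nothing new); in <B>::=<S> q t, <S> is followed by q t with FIRST {q}; in <N>::=r s <S>, the suffix after <S> is empty, so FOLLOW(<S>) ⊇ FOLLOW(<N>) = {$, q, r, t, w}. Thus FOLLOW(<S>) = {$, q, r, t, w}.
FOLLOW(<B>): in <S>::=<B> <S>, <B> is followed by <S> with FIRST {λ, q, r, t, w}; in <S>::=<B> <S>, the suffix after <B> is nullable, so FOLLOW(<B>) ⊇ FOLLOW(<S>) = {$, q, r, t, w}. Thus FOLLOW(<B>) = {$, q, r, t, w}.
FOLLOW(<N>): in <B>::=<N>, the suffix after <N> is empty, so FOLLOW(<N>) ⊇ FOLLOW(<B>) = {$, q, r, t, w}. Thus FOLLOW(<N>) = {$, q, r, t, w}.
FOLLOW(<G>): in <N>::=w <L> <G>, the suffix after <G> is empty, so FOLLOW(<G>) ⊇ FOLLOW(<N>) = {$, q, r, t, w}. Thus FOLLOW(<G>) = {$, q, r, t, w}.

{$, q, r, t, w}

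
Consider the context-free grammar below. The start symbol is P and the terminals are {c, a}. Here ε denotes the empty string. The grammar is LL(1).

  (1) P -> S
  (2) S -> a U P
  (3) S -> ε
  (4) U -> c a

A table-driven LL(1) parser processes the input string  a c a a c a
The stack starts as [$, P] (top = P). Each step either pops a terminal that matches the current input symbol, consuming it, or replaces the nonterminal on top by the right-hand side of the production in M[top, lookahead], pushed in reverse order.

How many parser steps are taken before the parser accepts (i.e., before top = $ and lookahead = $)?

      Stack    Input          Action
   1  $ P      a c a a c a $  expand P -> S
   2  $ S      a c a a c a $  expand S -> a U P
   3  $ P U a  a c a a c a $  match a
   4  $ P U    c a a c a $    expand U -> c a
   5  $ P a c  c a a c a $    match c
   6  $ P a    a a c a $      match a
   7  $ P      a c a $        expand P -> S
   8  $ S      a c a $        expand S -> a U P
   9  $ P U a  a c a $        match a
  10  $ P U    c a $          expand U -> c a
  11  $ P a c  c a $          match c
  12  $ P a    a $            match a
  13  $ P      $              expand P -> S
  14  $ S      $              expand S -> ε
Accept reached after 14 steps.

14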